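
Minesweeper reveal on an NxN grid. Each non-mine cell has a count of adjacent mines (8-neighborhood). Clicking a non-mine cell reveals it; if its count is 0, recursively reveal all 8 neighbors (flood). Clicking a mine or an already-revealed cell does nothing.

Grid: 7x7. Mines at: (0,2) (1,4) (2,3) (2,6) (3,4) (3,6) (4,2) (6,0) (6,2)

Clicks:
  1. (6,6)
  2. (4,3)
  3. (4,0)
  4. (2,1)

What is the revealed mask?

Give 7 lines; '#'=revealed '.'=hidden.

Click 1 (6,6) count=0: revealed 12 new [(4,3) (4,4) (4,5) (4,6) (5,3) (5,4) (5,5) (5,6) (6,3) (6,4) (6,5) (6,6)] -> total=12
Click 2 (4,3) count=2: revealed 0 new [(none)] -> total=12
Click 3 (4,0) count=0: revealed 15 new [(0,0) (0,1) (1,0) (1,1) (1,2) (2,0) (2,1) (2,2) (3,0) (3,1) (3,2) (4,0) (4,1) (5,0) (5,1)] -> total=27
Click 4 (2,1) count=0: revealed 0 new [(none)] -> total=27

Answer: ##.....
###....
###....
###....
##.####
##.####
...####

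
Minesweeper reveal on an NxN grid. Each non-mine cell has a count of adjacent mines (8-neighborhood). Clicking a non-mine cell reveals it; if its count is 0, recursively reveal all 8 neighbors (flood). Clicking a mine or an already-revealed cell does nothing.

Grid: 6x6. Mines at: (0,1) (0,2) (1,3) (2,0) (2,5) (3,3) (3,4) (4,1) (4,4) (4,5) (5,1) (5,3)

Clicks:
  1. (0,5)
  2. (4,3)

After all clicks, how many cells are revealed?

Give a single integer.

Answer: 5

Derivation:
Click 1 (0,5) count=0: revealed 4 new [(0,4) (0,5) (1,4) (1,5)] -> total=4
Click 2 (4,3) count=4: revealed 1 new [(4,3)] -> total=5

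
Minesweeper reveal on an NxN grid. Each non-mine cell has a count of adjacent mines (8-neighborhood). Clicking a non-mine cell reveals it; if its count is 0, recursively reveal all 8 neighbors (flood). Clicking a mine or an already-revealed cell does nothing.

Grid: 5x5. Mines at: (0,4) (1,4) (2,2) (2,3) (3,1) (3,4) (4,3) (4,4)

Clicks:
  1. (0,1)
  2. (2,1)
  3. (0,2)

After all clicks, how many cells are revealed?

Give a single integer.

Answer: 10

Derivation:
Click 1 (0,1) count=0: revealed 10 new [(0,0) (0,1) (0,2) (0,3) (1,0) (1,1) (1,2) (1,3) (2,0) (2,1)] -> total=10
Click 2 (2,1) count=2: revealed 0 new [(none)] -> total=10
Click 3 (0,2) count=0: revealed 0 new [(none)] -> total=10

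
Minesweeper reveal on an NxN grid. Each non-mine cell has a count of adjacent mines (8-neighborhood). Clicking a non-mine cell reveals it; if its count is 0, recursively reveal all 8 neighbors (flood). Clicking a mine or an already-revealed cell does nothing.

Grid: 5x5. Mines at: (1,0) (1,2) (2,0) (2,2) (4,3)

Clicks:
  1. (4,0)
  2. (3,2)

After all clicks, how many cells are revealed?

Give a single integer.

Answer: 6

Derivation:
Click 1 (4,0) count=0: revealed 6 new [(3,0) (3,1) (3,2) (4,0) (4,1) (4,2)] -> total=6
Click 2 (3,2) count=2: revealed 0 new [(none)] -> total=6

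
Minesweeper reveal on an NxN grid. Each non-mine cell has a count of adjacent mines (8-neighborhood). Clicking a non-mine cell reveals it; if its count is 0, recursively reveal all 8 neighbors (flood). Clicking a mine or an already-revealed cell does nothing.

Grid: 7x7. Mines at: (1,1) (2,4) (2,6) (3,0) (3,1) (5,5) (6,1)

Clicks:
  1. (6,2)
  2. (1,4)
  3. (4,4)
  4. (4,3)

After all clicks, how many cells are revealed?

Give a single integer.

Answer: 13

Derivation:
Click 1 (6,2) count=1: revealed 1 new [(6,2)] -> total=1
Click 2 (1,4) count=1: revealed 1 new [(1,4)] -> total=2
Click 3 (4,4) count=1: revealed 1 new [(4,4)] -> total=3
Click 4 (4,3) count=0: revealed 10 new [(3,2) (3,3) (3,4) (4,2) (4,3) (5,2) (5,3) (5,4) (6,3) (6,4)] -> total=13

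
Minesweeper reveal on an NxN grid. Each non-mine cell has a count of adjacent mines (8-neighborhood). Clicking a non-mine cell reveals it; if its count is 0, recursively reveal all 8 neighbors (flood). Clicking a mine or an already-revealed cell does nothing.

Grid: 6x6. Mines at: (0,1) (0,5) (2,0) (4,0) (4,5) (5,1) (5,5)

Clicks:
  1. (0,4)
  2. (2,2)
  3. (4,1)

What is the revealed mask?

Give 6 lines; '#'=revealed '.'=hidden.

Click 1 (0,4) count=1: revealed 1 new [(0,4)] -> total=1
Click 2 (2,2) count=0: revealed 24 new [(0,2) (0,3) (1,1) (1,2) (1,3) (1,4) (1,5) (2,1) (2,2) (2,3) (2,4) (2,5) (3,1) (3,2) (3,3) (3,4) (3,5) (4,1) (4,2) (4,3) (4,4) (5,2) (5,3) (5,4)] -> total=25
Click 3 (4,1) count=2: revealed 0 new [(none)] -> total=25

Answer: ..###.
.#####
.#####
.#####
.####.
..###.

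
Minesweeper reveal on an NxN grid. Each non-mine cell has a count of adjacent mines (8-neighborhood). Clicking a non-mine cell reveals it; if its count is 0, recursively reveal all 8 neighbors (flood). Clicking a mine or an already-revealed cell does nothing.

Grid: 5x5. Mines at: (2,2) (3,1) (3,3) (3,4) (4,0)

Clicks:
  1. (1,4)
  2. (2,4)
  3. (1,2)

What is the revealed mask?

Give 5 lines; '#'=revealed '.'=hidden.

Click 1 (1,4) count=0: revealed 14 new [(0,0) (0,1) (0,2) (0,3) (0,4) (1,0) (1,1) (1,2) (1,3) (1,4) (2,0) (2,1) (2,3) (2,4)] -> total=14
Click 2 (2,4) count=2: revealed 0 new [(none)] -> total=14
Click 3 (1,2) count=1: revealed 0 new [(none)] -> total=14

Answer: #####
#####
##.##
.....
.....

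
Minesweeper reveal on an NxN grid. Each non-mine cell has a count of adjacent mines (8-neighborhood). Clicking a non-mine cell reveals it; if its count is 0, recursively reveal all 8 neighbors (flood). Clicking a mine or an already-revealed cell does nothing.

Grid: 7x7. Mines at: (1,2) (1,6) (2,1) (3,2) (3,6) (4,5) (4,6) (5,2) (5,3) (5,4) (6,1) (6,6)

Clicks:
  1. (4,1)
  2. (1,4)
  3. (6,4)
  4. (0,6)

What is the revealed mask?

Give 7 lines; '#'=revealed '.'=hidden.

Click 1 (4,1) count=2: revealed 1 new [(4,1)] -> total=1
Click 2 (1,4) count=0: revealed 12 new [(0,3) (0,4) (0,5) (1,3) (1,4) (1,5) (2,3) (2,4) (2,5) (3,3) (3,4) (3,5)] -> total=13
Click 3 (6,4) count=2: revealed 1 new [(6,4)] -> total=14
Click 4 (0,6) count=1: revealed 1 new [(0,6)] -> total=15

Answer: ...####
...###.
...###.
...###.
.#.....
.......
....#..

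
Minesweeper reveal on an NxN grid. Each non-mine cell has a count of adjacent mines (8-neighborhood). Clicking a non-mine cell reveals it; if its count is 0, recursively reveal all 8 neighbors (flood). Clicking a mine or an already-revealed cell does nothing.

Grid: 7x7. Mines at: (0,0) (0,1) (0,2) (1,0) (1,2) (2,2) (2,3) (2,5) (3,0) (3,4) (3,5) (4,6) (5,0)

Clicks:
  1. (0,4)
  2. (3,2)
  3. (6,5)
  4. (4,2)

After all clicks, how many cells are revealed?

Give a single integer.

Answer: 28

Derivation:
Click 1 (0,4) count=0: revealed 8 new [(0,3) (0,4) (0,5) (0,6) (1,3) (1,4) (1,5) (1,6)] -> total=8
Click 2 (3,2) count=2: revealed 1 new [(3,2)] -> total=9
Click 3 (6,5) count=0: revealed 19 new [(3,1) (3,3) (4,1) (4,2) (4,3) (4,4) (4,5) (5,1) (5,2) (5,3) (5,4) (5,5) (5,6) (6,1) (6,2) (6,3) (6,4) (6,5) (6,6)] -> total=28
Click 4 (4,2) count=0: revealed 0 new [(none)] -> total=28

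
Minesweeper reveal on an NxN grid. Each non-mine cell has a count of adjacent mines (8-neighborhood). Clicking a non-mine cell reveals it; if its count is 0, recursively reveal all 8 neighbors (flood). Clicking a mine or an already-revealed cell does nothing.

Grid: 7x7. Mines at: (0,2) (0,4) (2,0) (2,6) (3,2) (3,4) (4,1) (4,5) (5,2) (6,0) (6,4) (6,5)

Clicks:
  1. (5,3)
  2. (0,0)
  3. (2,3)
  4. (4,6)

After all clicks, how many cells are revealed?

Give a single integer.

Click 1 (5,3) count=2: revealed 1 new [(5,3)] -> total=1
Click 2 (0,0) count=0: revealed 4 new [(0,0) (0,1) (1,0) (1,1)] -> total=5
Click 3 (2,3) count=2: revealed 1 new [(2,3)] -> total=6
Click 4 (4,6) count=1: revealed 1 new [(4,6)] -> total=7

Answer: 7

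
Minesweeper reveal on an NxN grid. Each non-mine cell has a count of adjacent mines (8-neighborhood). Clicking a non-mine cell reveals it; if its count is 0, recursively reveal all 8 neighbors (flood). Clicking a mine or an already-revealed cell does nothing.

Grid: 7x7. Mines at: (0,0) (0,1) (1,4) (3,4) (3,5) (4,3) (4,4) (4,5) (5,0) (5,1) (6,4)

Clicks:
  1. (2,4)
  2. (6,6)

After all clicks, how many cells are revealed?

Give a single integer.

Click 1 (2,4) count=3: revealed 1 new [(2,4)] -> total=1
Click 2 (6,6) count=0: revealed 4 new [(5,5) (5,6) (6,5) (6,6)] -> total=5

Answer: 5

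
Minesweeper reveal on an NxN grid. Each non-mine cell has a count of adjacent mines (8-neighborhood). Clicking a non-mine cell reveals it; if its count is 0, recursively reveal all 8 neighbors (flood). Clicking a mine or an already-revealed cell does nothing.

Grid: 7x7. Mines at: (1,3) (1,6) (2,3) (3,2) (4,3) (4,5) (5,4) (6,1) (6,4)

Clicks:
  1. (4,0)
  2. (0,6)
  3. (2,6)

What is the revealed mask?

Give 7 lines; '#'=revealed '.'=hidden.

Click 1 (4,0) count=0: revealed 15 new [(0,0) (0,1) (0,2) (1,0) (1,1) (1,2) (2,0) (2,1) (2,2) (3,0) (3,1) (4,0) (4,1) (5,0) (5,1)] -> total=15
Click 2 (0,6) count=1: revealed 1 new [(0,6)] -> total=16
Click 3 (2,6) count=1: revealed 1 new [(2,6)] -> total=17

Answer: ###...#
###....
###...#
##.....
##.....
##.....
.......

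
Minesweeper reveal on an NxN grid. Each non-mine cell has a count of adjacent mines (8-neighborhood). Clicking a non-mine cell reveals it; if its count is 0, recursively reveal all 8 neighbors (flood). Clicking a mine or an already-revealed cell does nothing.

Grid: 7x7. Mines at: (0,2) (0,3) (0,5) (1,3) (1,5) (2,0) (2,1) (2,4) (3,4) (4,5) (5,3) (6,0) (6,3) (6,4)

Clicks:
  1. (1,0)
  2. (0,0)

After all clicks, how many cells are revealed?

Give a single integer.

Answer: 4

Derivation:
Click 1 (1,0) count=2: revealed 1 new [(1,0)] -> total=1
Click 2 (0,0) count=0: revealed 3 new [(0,0) (0,1) (1,1)] -> total=4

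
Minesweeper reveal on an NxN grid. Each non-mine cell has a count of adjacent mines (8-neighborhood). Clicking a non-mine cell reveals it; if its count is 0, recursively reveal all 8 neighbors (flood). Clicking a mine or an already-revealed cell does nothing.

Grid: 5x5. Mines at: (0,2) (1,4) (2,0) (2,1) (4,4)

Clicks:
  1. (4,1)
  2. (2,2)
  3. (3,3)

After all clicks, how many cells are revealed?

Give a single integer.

Click 1 (4,1) count=0: revealed 8 new [(3,0) (3,1) (3,2) (3,3) (4,0) (4,1) (4,2) (4,3)] -> total=8
Click 2 (2,2) count=1: revealed 1 new [(2,2)] -> total=9
Click 3 (3,3) count=1: revealed 0 new [(none)] -> total=9

Answer: 9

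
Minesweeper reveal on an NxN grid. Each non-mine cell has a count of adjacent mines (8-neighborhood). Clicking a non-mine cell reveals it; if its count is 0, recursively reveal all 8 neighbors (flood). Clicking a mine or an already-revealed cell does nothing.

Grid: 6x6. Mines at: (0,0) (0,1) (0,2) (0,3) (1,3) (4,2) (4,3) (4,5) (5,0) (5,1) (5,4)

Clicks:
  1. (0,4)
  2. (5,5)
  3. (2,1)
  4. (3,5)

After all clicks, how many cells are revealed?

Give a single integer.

Answer: 14

Derivation:
Click 1 (0,4) count=2: revealed 1 new [(0,4)] -> total=1
Click 2 (5,5) count=2: revealed 1 new [(5,5)] -> total=2
Click 3 (2,1) count=0: revealed 11 new [(1,0) (1,1) (1,2) (2,0) (2,1) (2,2) (3,0) (3,1) (3,2) (4,0) (4,1)] -> total=13
Click 4 (3,5) count=1: revealed 1 new [(3,5)] -> total=14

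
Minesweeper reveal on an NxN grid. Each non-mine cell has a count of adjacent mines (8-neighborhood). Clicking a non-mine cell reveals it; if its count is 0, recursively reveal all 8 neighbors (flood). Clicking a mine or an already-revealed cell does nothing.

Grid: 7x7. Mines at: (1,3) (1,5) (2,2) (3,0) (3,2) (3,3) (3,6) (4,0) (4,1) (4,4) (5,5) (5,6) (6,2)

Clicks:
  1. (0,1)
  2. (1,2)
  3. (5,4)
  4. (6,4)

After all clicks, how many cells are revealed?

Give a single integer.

Answer: 10

Derivation:
Click 1 (0,1) count=0: revealed 8 new [(0,0) (0,1) (0,2) (1,0) (1,1) (1,2) (2,0) (2,1)] -> total=8
Click 2 (1,2) count=2: revealed 0 new [(none)] -> total=8
Click 3 (5,4) count=2: revealed 1 new [(5,4)] -> total=9
Click 4 (6,4) count=1: revealed 1 new [(6,4)] -> total=10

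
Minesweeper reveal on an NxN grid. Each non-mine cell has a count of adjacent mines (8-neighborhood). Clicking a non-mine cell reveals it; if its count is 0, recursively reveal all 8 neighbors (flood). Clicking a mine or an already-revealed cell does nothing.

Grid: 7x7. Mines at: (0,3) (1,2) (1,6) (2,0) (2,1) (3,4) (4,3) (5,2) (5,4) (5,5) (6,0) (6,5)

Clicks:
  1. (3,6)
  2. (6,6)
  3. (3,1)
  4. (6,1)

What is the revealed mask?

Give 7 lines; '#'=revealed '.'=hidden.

Answer: .......
.......
.....##
.#...##
.....##
.......
.#....#

Derivation:
Click 1 (3,6) count=0: revealed 6 new [(2,5) (2,6) (3,5) (3,6) (4,5) (4,6)] -> total=6
Click 2 (6,6) count=2: revealed 1 new [(6,6)] -> total=7
Click 3 (3,1) count=2: revealed 1 new [(3,1)] -> total=8
Click 4 (6,1) count=2: revealed 1 new [(6,1)] -> total=9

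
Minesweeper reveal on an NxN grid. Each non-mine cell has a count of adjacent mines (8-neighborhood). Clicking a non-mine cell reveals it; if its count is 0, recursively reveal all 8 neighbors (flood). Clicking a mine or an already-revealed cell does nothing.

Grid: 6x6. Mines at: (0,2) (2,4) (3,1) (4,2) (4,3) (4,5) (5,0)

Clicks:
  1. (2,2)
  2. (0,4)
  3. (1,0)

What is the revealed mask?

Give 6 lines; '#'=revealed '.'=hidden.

Click 1 (2,2) count=1: revealed 1 new [(2,2)] -> total=1
Click 2 (0,4) count=0: revealed 6 new [(0,3) (0,4) (0,5) (1,3) (1,4) (1,5)] -> total=7
Click 3 (1,0) count=0: revealed 6 new [(0,0) (0,1) (1,0) (1,1) (2,0) (2,1)] -> total=13

Answer: ##.###
##.###
###...
......
......
......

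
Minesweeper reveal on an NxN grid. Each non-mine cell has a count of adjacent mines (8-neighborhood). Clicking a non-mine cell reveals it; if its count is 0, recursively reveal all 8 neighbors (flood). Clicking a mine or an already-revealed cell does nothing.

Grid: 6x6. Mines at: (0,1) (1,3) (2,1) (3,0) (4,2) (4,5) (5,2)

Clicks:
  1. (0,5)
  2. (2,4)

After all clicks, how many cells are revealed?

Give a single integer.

Click 1 (0,5) count=0: revealed 8 new [(0,4) (0,5) (1,4) (1,5) (2,4) (2,5) (3,4) (3,5)] -> total=8
Click 2 (2,4) count=1: revealed 0 new [(none)] -> total=8

Answer: 8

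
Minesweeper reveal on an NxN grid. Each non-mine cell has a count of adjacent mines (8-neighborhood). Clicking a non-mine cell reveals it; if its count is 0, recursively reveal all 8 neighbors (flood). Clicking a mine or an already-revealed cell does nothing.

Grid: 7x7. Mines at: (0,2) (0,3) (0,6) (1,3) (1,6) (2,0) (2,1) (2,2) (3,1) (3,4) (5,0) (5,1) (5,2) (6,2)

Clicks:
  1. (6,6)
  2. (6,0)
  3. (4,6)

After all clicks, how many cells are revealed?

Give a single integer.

Click 1 (6,6) count=0: revealed 16 new [(2,5) (2,6) (3,5) (3,6) (4,3) (4,4) (4,5) (4,6) (5,3) (5,4) (5,5) (5,6) (6,3) (6,4) (6,5) (6,6)] -> total=16
Click 2 (6,0) count=2: revealed 1 new [(6,0)] -> total=17
Click 3 (4,6) count=0: revealed 0 new [(none)] -> total=17

Answer: 17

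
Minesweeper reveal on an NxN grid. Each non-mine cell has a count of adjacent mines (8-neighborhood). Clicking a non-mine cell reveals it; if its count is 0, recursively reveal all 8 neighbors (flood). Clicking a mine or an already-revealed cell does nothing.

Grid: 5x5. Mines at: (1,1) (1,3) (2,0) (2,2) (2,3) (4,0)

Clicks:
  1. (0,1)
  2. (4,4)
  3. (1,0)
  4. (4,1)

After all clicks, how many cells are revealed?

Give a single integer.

Click 1 (0,1) count=1: revealed 1 new [(0,1)] -> total=1
Click 2 (4,4) count=0: revealed 8 new [(3,1) (3,2) (3,3) (3,4) (4,1) (4,2) (4,3) (4,4)] -> total=9
Click 3 (1,0) count=2: revealed 1 new [(1,0)] -> total=10
Click 4 (4,1) count=1: revealed 0 new [(none)] -> total=10

Answer: 10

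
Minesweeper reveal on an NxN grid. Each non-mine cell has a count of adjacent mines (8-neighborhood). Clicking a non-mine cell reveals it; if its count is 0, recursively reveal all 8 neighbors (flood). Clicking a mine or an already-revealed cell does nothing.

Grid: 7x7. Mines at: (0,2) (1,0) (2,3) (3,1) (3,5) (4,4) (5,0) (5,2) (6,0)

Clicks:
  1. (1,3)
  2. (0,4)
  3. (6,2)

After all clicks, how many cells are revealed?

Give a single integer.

Click 1 (1,3) count=2: revealed 1 new [(1,3)] -> total=1
Click 2 (0,4) count=0: revealed 10 new [(0,3) (0,4) (0,5) (0,6) (1,4) (1,5) (1,6) (2,4) (2,5) (2,6)] -> total=11
Click 3 (6,2) count=1: revealed 1 new [(6,2)] -> total=12

Answer: 12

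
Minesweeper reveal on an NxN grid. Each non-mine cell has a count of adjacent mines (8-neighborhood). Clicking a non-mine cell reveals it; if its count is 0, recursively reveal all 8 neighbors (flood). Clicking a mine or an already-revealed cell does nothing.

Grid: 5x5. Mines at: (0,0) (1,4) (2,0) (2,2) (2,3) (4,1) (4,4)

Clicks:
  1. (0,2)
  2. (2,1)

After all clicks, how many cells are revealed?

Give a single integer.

Answer: 7

Derivation:
Click 1 (0,2) count=0: revealed 6 new [(0,1) (0,2) (0,3) (1,1) (1,2) (1,3)] -> total=6
Click 2 (2,1) count=2: revealed 1 new [(2,1)] -> total=7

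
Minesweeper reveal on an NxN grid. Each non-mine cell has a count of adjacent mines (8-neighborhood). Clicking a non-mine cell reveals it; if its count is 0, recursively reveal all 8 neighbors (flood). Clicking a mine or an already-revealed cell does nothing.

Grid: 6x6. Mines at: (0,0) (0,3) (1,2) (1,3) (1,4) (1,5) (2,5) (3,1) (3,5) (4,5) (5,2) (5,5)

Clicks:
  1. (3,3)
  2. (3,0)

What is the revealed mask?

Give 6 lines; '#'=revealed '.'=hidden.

Answer: ......
......
..###.
#.###.
..###.
......

Derivation:
Click 1 (3,3) count=0: revealed 9 new [(2,2) (2,3) (2,4) (3,2) (3,3) (3,4) (4,2) (4,3) (4,4)] -> total=9
Click 2 (3,0) count=1: revealed 1 new [(3,0)] -> total=10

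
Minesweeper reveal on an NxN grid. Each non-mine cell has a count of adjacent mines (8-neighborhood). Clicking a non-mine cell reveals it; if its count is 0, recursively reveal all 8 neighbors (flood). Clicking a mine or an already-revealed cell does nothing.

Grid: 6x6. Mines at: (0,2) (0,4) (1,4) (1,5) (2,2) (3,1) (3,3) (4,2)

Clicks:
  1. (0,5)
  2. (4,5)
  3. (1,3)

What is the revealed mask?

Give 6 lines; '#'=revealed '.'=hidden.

Click 1 (0,5) count=3: revealed 1 new [(0,5)] -> total=1
Click 2 (4,5) count=0: revealed 10 new [(2,4) (2,5) (3,4) (3,5) (4,3) (4,4) (4,5) (5,3) (5,4) (5,5)] -> total=11
Click 3 (1,3) count=4: revealed 1 new [(1,3)] -> total=12

Answer: .....#
...#..
....##
....##
...###
...###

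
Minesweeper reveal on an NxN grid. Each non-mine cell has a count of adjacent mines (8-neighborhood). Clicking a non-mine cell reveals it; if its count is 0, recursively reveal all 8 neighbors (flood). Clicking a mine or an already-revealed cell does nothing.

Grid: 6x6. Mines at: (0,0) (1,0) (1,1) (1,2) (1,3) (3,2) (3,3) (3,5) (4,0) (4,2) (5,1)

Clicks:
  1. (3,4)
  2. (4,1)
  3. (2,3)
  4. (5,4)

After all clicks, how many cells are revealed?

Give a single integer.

Click 1 (3,4) count=2: revealed 1 new [(3,4)] -> total=1
Click 2 (4,1) count=4: revealed 1 new [(4,1)] -> total=2
Click 3 (2,3) count=4: revealed 1 new [(2,3)] -> total=3
Click 4 (5,4) count=0: revealed 6 new [(4,3) (4,4) (4,5) (5,3) (5,4) (5,5)] -> total=9

Answer: 9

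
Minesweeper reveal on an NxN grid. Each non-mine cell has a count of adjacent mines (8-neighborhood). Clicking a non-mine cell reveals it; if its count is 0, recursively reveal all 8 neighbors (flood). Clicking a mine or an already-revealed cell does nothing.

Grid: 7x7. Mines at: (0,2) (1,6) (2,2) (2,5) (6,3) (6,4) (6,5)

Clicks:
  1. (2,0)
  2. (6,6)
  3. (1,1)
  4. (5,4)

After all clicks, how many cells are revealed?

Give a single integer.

Click 1 (2,0) count=0: revealed 30 new [(0,0) (0,1) (1,0) (1,1) (2,0) (2,1) (3,0) (3,1) (3,2) (3,3) (3,4) (3,5) (3,6) (4,0) (4,1) (4,2) (4,3) (4,4) (4,5) (4,6) (5,0) (5,1) (5,2) (5,3) (5,4) (5,5) (5,6) (6,0) (6,1) (6,2)] -> total=30
Click 2 (6,6) count=1: revealed 1 new [(6,6)] -> total=31
Click 3 (1,1) count=2: revealed 0 new [(none)] -> total=31
Click 4 (5,4) count=3: revealed 0 new [(none)] -> total=31

Answer: 31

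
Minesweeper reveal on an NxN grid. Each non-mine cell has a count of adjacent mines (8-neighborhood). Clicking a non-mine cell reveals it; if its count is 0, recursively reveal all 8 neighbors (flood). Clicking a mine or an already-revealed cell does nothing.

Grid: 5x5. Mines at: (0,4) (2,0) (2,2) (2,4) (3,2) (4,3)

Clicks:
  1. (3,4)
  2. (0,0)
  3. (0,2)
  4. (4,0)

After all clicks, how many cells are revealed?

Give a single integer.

Click 1 (3,4) count=2: revealed 1 new [(3,4)] -> total=1
Click 2 (0,0) count=0: revealed 8 new [(0,0) (0,1) (0,2) (0,3) (1,0) (1,1) (1,2) (1,3)] -> total=9
Click 3 (0,2) count=0: revealed 0 new [(none)] -> total=9
Click 4 (4,0) count=0: revealed 4 new [(3,0) (3,1) (4,0) (4,1)] -> total=13

Answer: 13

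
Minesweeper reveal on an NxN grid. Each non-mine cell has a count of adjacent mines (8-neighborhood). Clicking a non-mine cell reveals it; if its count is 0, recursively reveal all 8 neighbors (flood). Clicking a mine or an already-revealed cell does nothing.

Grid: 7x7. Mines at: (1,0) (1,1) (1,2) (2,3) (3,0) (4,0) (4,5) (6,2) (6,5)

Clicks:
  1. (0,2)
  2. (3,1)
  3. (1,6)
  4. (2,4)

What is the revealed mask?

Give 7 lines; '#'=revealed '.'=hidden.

Answer: ..#####
...####
....###
.#..###
.......
.......
.......

Derivation:
Click 1 (0,2) count=2: revealed 1 new [(0,2)] -> total=1
Click 2 (3,1) count=2: revealed 1 new [(3,1)] -> total=2
Click 3 (1,6) count=0: revealed 14 new [(0,3) (0,4) (0,5) (0,6) (1,3) (1,4) (1,5) (1,6) (2,4) (2,5) (2,6) (3,4) (3,5) (3,6)] -> total=16
Click 4 (2,4) count=1: revealed 0 new [(none)] -> total=16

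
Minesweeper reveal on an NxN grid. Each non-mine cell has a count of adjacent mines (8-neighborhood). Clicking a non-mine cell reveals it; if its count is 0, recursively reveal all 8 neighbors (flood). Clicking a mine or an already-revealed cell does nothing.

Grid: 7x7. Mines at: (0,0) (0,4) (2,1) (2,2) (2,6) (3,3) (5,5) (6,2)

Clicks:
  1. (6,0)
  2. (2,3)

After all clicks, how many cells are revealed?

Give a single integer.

Answer: 12

Derivation:
Click 1 (6,0) count=0: revealed 11 new [(3,0) (3,1) (3,2) (4,0) (4,1) (4,2) (5,0) (5,1) (5,2) (6,0) (6,1)] -> total=11
Click 2 (2,3) count=2: revealed 1 new [(2,3)] -> total=12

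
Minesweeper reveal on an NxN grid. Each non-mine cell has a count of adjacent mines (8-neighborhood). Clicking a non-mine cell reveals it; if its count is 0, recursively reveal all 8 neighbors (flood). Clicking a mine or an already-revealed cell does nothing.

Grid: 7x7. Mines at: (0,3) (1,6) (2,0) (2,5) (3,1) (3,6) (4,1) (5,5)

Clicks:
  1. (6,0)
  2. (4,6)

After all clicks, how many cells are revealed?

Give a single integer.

Click 1 (6,0) count=0: revealed 22 new [(1,2) (1,3) (1,4) (2,2) (2,3) (2,4) (3,2) (3,3) (3,4) (4,2) (4,3) (4,4) (5,0) (5,1) (5,2) (5,3) (5,4) (6,0) (6,1) (6,2) (6,3) (6,4)] -> total=22
Click 2 (4,6) count=2: revealed 1 new [(4,6)] -> total=23

Answer: 23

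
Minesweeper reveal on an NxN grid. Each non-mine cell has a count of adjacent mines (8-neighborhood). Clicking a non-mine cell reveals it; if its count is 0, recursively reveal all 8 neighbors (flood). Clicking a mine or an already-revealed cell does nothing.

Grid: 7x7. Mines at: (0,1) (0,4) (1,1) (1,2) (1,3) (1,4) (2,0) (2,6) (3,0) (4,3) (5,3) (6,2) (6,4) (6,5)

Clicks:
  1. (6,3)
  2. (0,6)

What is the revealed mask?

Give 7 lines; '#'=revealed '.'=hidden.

Answer: .....##
.....##
.......
.......
.......
.......
...#...

Derivation:
Click 1 (6,3) count=3: revealed 1 new [(6,3)] -> total=1
Click 2 (0,6) count=0: revealed 4 new [(0,5) (0,6) (1,5) (1,6)] -> total=5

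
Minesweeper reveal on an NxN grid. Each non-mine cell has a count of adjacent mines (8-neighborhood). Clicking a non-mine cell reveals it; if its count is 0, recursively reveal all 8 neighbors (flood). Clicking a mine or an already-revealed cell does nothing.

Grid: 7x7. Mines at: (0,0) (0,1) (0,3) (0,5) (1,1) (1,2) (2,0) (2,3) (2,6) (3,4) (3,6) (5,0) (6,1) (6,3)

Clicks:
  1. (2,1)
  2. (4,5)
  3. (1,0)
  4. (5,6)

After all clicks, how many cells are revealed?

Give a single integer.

Answer: 11

Derivation:
Click 1 (2,1) count=3: revealed 1 new [(2,1)] -> total=1
Click 2 (4,5) count=2: revealed 1 new [(4,5)] -> total=2
Click 3 (1,0) count=4: revealed 1 new [(1,0)] -> total=3
Click 4 (5,6) count=0: revealed 8 new [(4,4) (4,6) (5,4) (5,5) (5,6) (6,4) (6,5) (6,6)] -> total=11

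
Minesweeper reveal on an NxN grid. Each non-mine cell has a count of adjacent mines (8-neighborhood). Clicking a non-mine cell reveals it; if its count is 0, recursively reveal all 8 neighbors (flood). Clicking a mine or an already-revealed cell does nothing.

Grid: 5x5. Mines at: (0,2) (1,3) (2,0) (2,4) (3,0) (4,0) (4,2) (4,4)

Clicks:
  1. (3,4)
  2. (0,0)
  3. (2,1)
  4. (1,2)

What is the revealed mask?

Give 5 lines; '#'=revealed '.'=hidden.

Click 1 (3,4) count=2: revealed 1 new [(3,4)] -> total=1
Click 2 (0,0) count=0: revealed 4 new [(0,0) (0,1) (1,0) (1,1)] -> total=5
Click 3 (2,1) count=2: revealed 1 new [(2,1)] -> total=6
Click 4 (1,2) count=2: revealed 1 new [(1,2)] -> total=7

Answer: ##...
###..
.#...
....#
.....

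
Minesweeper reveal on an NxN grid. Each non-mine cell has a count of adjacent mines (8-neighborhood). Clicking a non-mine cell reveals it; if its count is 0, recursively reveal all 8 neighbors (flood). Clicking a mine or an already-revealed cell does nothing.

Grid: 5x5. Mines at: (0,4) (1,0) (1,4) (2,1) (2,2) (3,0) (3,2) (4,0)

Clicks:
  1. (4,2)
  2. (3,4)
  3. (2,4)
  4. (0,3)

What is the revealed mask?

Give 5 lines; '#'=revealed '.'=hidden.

Answer: ...#.
.....
...##
...##
..###

Derivation:
Click 1 (4,2) count=1: revealed 1 new [(4,2)] -> total=1
Click 2 (3,4) count=0: revealed 6 new [(2,3) (2,4) (3,3) (3,4) (4,3) (4,4)] -> total=7
Click 3 (2,4) count=1: revealed 0 new [(none)] -> total=7
Click 4 (0,3) count=2: revealed 1 new [(0,3)] -> total=8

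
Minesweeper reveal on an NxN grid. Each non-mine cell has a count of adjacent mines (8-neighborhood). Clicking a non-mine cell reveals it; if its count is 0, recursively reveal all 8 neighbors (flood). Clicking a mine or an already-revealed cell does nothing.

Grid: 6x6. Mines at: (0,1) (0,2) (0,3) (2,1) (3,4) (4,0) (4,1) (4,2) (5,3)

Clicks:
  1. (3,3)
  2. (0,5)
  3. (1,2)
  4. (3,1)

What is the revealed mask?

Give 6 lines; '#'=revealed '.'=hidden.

Answer: ....##
..#.##
....##
.#.#..
......
......

Derivation:
Click 1 (3,3) count=2: revealed 1 new [(3,3)] -> total=1
Click 2 (0,5) count=0: revealed 6 new [(0,4) (0,5) (1,4) (1,5) (2,4) (2,5)] -> total=7
Click 3 (1,2) count=4: revealed 1 new [(1,2)] -> total=8
Click 4 (3,1) count=4: revealed 1 new [(3,1)] -> total=9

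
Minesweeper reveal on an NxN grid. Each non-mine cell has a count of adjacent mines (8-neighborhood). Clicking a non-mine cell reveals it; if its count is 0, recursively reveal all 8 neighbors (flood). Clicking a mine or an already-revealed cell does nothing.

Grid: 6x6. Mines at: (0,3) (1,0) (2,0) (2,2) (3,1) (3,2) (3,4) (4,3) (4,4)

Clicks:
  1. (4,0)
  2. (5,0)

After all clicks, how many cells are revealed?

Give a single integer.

Click 1 (4,0) count=1: revealed 1 new [(4,0)] -> total=1
Click 2 (5,0) count=0: revealed 5 new [(4,1) (4,2) (5,0) (5,1) (5,2)] -> total=6

Answer: 6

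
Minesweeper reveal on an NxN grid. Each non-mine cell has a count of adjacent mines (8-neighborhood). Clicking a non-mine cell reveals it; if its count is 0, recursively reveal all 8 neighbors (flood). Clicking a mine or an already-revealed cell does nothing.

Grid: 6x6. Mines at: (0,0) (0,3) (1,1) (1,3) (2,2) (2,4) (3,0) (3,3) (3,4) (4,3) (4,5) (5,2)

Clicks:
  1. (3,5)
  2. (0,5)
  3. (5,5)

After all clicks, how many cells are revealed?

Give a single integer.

Answer: 6

Derivation:
Click 1 (3,5) count=3: revealed 1 new [(3,5)] -> total=1
Click 2 (0,5) count=0: revealed 4 new [(0,4) (0,5) (1,4) (1,5)] -> total=5
Click 3 (5,5) count=1: revealed 1 new [(5,5)] -> total=6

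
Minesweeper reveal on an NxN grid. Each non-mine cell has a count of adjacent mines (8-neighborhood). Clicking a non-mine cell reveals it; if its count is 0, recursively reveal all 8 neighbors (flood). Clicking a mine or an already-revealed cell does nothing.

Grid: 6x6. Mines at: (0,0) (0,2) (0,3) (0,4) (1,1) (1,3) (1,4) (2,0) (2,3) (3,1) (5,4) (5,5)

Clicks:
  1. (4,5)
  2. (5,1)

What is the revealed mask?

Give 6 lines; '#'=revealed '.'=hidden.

Answer: ......
......
......
......
####.#
####..

Derivation:
Click 1 (4,5) count=2: revealed 1 new [(4,5)] -> total=1
Click 2 (5,1) count=0: revealed 8 new [(4,0) (4,1) (4,2) (4,3) (5,0) (5,1) (5,2) (5,3)] -> total=9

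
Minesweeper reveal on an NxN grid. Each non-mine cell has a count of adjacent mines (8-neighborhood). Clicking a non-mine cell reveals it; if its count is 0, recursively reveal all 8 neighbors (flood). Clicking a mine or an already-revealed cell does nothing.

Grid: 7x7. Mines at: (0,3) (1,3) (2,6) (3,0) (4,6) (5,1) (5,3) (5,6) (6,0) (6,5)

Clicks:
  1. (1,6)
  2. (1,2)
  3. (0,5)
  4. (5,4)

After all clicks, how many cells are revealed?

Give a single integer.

Click 1 (1,6) count=1: revealed 1 new [(1,6)] -> total=1
Click 2 (1,2) count=2: revealed 1 new [(1,2)] -> total=2
Click 3 (0,5) count=0: revealed 5 new [(0,4) (0,5) (0,6) (1,4) (1,5)] -> total=7
Click 4 (5,4) count=2: revealed 1 new [(5,4)] -> total=8

Answer: 8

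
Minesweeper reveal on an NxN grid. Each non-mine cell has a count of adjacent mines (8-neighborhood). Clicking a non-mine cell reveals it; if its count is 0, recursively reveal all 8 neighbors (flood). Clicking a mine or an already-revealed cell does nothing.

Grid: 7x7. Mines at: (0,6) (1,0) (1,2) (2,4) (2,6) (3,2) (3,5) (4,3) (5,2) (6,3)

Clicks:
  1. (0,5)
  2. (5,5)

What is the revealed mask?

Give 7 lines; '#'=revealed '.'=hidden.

Answer: .....#.
.......
.......
.......
....###
....###
....###

Derivation:
Click 1 (0,5) count=1: revealed 1 new [(0,5)] -> total=1
Click 2 (5,5) count=0: revealed 9 new [(4,4) (4,5) (4,6) (5,4) (5,5) (5,6) (6,4) (6,5) (6,6)] -> total=10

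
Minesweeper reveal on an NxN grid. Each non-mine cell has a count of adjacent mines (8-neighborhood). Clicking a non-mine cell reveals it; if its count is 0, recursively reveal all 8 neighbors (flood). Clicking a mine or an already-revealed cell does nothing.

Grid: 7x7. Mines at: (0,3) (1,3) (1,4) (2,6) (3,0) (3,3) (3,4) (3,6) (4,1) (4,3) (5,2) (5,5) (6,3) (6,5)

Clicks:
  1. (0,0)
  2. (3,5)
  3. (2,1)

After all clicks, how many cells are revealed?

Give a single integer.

Answer: 10

Derivation:
Click 1 (0,0) count=0: revealed 9 new [(0,0) (0,1) (0,2) (1,0) (1,1) (1,2) (2,0) (2,1) (2,2)] -> total=9
Click 2 (3,5) count=3: revealed 1 new [(3,5)] -> total=10
Click 3 (2,1) count=1: revealed 0 new [(none)] -> total=10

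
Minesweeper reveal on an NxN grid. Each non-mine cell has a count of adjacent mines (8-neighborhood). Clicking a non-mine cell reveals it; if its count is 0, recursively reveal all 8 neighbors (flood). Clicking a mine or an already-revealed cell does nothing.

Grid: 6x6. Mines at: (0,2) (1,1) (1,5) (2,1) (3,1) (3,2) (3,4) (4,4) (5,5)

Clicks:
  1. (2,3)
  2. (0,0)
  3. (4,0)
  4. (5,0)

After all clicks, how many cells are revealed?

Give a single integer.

Answer: 10

Derivation:
Click 1 (2,3) count=2: revealed 1 new [(2,3)] -> total=1
Click 2 (0,0) count=1: revealed 1 new [(0,0)] -> total=2
Click 3 (4,0) count=1: revealed 1 new [(4,0)] -> total=3
Click 4 (5,0) count=0: revealed 7 new [(4,1) (4,2) (4,3) (5,0) (5,1) (5,2) (5,3)] -> total=10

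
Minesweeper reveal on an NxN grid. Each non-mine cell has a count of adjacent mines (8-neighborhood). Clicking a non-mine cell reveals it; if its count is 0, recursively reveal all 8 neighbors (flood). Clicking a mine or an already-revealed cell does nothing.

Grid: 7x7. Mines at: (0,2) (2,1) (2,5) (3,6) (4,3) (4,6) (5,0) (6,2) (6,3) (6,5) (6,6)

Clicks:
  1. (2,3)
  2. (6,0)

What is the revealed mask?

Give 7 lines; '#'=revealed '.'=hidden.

Click 1 (2,3) count=0: revealed 9 new [(1,2) (1,3) (1,4) (2,2) (2,3) (2,4) (3,2) (3,3) (3,4)] -> total=9
Click 2 (6,0) count=1: revealed 1 new [(6,0)] -> total=10

Answer: .......
..###..
..###..
..###..
.......
.......
#......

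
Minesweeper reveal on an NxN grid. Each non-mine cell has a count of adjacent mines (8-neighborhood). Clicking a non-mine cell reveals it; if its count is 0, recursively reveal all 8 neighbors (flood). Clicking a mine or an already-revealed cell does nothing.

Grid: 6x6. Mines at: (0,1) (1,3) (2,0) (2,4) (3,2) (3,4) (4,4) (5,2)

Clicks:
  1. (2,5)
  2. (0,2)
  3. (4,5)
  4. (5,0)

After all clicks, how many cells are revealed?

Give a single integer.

Answer: 9

Derivation:
Click 1 (2,5) count=2: revealed 1 new [(2,5)] -> total=1
Click 2 (0,2) count=2: revealed 1 new [(0,2)] -> total=2
Click 3 (4,5) count=2: revealed 1 new [(4,5)] -> total=3
Click 4 (5,0) count=0: revealed 6 new [(3,0) (3,1) (4,0) (4,1) (5,0) (5,1)] -> total=9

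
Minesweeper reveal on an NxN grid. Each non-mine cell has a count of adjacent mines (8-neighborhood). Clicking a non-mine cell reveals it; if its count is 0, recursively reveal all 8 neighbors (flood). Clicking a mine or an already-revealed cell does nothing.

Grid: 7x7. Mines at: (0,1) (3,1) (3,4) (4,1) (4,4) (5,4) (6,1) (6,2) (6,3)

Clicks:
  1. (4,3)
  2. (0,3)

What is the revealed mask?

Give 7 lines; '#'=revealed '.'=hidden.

Click 1 (4,3) count=3: revealed 1 new [(4,3)] -> total=1
Click 2 (0,3) count=0: revealed 23 new [(0,2) (0,3) (0,4) (0,5) (0,6) (1,2) (1,3) (1,4) (1,5) (1,6) (2,2) (2,3) (2,4) (2,5) (2,6) (3,5) (3,6) (4,5) (4,6) (5,5) (5,6) (6,5) (6,6)] -> total=24

Answer: ..#####
..#####
..#####
.....##
...#.##
.....##
.....##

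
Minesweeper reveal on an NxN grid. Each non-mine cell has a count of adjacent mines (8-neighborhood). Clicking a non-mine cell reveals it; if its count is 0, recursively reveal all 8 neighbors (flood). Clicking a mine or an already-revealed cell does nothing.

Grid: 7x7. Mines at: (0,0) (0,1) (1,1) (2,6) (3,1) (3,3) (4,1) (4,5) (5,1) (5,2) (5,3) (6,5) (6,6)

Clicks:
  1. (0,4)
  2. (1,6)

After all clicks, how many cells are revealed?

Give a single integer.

Answer: 14

Derivation:
Click 1 (0,4) count=0: revealed 14 new [(0,2) (0,3) (0,4) (0,5) (0,6) (1,2) (1,3) (1,4) (1,5) (1,6) (2,2) (2,3) (2,4) (2,5)] -> total=14
Click 2 (1,6) count=1: revealed 0 new [(none)] -> total=14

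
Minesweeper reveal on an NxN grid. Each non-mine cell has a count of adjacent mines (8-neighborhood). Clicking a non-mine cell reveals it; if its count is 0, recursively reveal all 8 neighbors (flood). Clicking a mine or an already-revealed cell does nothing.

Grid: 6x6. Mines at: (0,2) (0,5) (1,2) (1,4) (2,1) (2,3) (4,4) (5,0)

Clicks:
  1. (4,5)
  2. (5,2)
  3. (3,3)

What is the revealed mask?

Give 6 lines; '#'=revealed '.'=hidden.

Answer: ......
......
......
.###..
.###.#
.###..

Derivation:
Click 1 (4,5) count=1: revealed 1 new [(4,5)] -> total=1
Click 2 (5,2) count=0: revealed 9 new [(3,1) (3,2) (3,3) (4,1) (4,2) (4,3) (5,1) (5,2) (5,3)] -> total=10
Click 3 (3,3) count=2: revealed 0 new [(none)] -> total=10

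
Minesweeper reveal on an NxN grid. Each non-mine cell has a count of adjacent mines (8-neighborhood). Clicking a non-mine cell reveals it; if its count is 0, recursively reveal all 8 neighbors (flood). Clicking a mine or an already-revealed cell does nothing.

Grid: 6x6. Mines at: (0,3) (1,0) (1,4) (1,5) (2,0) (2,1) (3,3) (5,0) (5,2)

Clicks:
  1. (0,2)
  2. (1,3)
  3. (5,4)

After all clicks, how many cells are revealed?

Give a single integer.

Answer: 12

Derivation:
Click 1 (0,2) count=1: revealed 1 new [(0,2)] -> total=1
Click 2 (1,3) count=2: revealed 1 new [(1,3)] -> total=2
Click 3 (5,4) count=0: revealed 10 new [(2,4) (2,5) (3,4) (3,5) (4,3) (4,4) (4,5) (5,3) (5,4) (5,5)] -> total=12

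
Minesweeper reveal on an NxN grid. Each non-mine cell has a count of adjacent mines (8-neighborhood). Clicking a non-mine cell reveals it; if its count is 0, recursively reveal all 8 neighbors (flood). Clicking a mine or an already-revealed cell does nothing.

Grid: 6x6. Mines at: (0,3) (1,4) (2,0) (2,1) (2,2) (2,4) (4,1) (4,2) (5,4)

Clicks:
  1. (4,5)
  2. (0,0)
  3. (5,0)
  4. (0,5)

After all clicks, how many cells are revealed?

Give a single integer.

Answer: 9

Derivation:
Click 1 (4,5) count=1: revealed 1 new [(4,5)] -> total=1
Click 2 (0,0) count=0: revealed 6 new [(0,0) (0,1) (0,2) (1,0) (1,1) (1,2)] -> total=7
Click 3 (5,0) count=1: revealed 1 new [(5,0)] -> total=8
Click 4 (0,5) count=1: revealed 1 new [(0,5)] -> total=9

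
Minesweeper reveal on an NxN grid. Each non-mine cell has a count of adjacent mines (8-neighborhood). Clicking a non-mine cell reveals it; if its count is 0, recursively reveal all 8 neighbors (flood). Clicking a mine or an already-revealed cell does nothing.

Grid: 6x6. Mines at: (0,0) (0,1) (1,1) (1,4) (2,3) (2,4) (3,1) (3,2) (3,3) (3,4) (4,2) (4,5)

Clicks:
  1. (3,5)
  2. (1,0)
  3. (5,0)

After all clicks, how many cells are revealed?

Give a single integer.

Answer: 6

Derivation:
Click 1 (3,5) count=3: revealed 1 new [(3,5)] -> total=1
Click 2 (1,0) count=3: revealed 1 new [(1,0)] -> total=2
Click 3 (5,0) count=0: revealed 4 new [(4,0) (4,1) (5,0) (5,1)] -> total=6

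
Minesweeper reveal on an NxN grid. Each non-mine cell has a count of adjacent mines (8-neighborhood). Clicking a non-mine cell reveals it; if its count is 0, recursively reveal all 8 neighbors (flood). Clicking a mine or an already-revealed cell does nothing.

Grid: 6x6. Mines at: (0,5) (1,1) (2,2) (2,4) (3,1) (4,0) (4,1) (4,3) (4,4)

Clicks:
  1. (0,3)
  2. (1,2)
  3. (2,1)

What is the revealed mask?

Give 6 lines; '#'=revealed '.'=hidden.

Click 1 (0,3) count=0: revealed 6 new [(0,2) (0,3) (0,4) (1,2) (1,3) (1,4)] -> total=6
Click 2 (1,2) count=2: revealed 0 new [(none)] -> total=6
Click 3 (2,1) count=3: revealed 1 new [(2,1)] -> total=7

Answer: ..###.
..###.
.#....
......
......
......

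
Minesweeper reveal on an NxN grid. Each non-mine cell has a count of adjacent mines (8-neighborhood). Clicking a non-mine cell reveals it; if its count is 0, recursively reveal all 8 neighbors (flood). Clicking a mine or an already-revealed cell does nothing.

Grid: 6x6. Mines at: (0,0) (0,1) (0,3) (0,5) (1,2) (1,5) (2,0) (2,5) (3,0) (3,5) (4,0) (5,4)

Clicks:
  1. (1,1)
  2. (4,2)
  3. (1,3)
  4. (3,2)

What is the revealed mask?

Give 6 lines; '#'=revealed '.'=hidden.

Click 1 (1,1) count=4: revealed 1 new [(1,1)] -> total=1
Click 2 (4,2) count=0: revealed 15 new [(2,1) (2,2) (2,3) (2,4) (3,1) (3,2) (3,3) (3,4) (4,1) (4,2) (4,3) (4,4) (5,1) (5,2) (5,3)] -> total=16
Click 3 (1,3) count=2: revealed 1 new [(1,3)] -> total=17
Click 4 (3,2) count=0: revealed 0 new [(none)] -> total=17

Answer: ......
.#.#..
.####.
.####.
.####.
.###..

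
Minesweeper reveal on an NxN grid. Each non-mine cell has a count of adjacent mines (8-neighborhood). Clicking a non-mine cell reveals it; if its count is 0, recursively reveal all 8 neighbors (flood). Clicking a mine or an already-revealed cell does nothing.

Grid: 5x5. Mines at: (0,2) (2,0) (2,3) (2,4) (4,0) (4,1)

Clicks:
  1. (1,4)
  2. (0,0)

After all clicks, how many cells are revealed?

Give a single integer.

Click 1 (1,4) count=2: revealed 1 new [(1,4)] -> total=1
Click 2 (0,0) count=0: revealed 4 new [(0,0) (0,1) (1,0) (1,1)] -> total=5

Answer: 5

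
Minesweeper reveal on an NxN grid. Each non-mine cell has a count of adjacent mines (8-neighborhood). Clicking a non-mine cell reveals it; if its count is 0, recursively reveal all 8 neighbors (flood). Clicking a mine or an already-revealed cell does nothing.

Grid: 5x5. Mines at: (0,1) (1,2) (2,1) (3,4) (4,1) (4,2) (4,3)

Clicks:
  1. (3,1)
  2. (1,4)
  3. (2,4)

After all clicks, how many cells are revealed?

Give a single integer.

Click 1 (3,1) count=3: revealed 1 new [(3,1)] -> total=1
Click 2 (1,4) count=0: revealed 6 new [(0,3) (0,4) (1,3) (1,4) (2,3) (2,4)] -> total=7
Click 3 (2,4) count=1: revealed 0 new [(none)] -> total=7

Answer: 7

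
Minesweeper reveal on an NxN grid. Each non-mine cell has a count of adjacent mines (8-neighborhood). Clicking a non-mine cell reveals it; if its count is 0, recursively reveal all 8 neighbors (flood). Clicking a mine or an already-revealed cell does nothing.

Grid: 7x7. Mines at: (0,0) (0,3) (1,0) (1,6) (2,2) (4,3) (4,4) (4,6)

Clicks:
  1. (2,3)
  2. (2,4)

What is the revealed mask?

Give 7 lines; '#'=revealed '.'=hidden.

Answer: .......
...###.
...###.
...###.
.......
.......
.......

Derivation:
Click 1 (2,3) count=1: revealed 1 new [(2,3)] -> total=1
Click 2 (2,4) count=0: revealed 8 new [(1,3) (1,4) (1,5) (2,4) (2,5) (3,3) (3,4) (3,5)] -> total=9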